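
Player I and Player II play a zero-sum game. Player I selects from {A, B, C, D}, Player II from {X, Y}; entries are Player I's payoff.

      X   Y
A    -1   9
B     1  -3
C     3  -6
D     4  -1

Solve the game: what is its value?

7/3

Row minima: A → -1, B → -3, C → -6, D → -1; maximin = -1.
Column maxima: X → 4, Y → 9; minimax = 4.
-1 ≠ 4, so there is no saddle point; optimal play is mixed.
B is strictly dominated by D, so Player I never plays it.
C is strictly dominated by D, so Player I never plays it.
On the remaining 2×2 (A, D vs X, Y):
Let Player I play A with probability p. Expected payoff against X: (-1)p + 4(1−p) = −5p + 4; against Y: 9p + (-1)(1−p) = 10p − 1.
Setting these equal: −5p + 4 = 10p − 1 ⇒ −15p = -5 ⇒ p = 1/3, and the value is (-5)·(1/3) + 4 = 7/3.
For Player II: with q = P(X), equating A's and D's payoffs gives −10q + 9 = 5q − 1 ⇒ q = 2/3.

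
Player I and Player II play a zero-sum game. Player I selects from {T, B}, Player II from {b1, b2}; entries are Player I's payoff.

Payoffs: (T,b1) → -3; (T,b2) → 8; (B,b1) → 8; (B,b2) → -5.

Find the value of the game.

49/24

Row minima: T → -3, B → -5; maximin = -3.
Column maxima: b1 → 8, b2 → 8; minimax = 8.
-3 ≠ 8, so there is no saddle point; optimal play is mixed.
Let Player I play T with probability p. Expected payoff against b1: (-3)p + 8(1−p) = −11p + 8; against b2: 8p + (-5)(1−p) = 13p − 5.
Setting these equal: −11p + 8 = 13p − 5 ⇒ −24p = -13 ⇒ p = 13/24, and the value is (-11)·(13/24) + 8 = 49/24.
For Player II: with q = P(b1), equating T's and B's payoffs gives −11q + 8 = 13q − 5 ⇒ q = 13/24.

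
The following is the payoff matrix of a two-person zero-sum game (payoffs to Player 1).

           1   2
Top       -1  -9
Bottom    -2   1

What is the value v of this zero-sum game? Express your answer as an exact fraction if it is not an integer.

Row minima: Top → -9, Bottom → -2; maximin = -2.
Column maxima: 1 → -1, 2 → 1; minimax = -1.
-2 ≠ -1, so there is no saddle point; optimal play is mixed.
Let Player 1 play Top with probability p. Expected payoff against 1: (-1)p + (-2)(1−p) = p − 2; against 2: (-9)p + 1(1−p) = −10p + 1.
Setting these equal: p − 2 = −10p + 1 ⇒ 11p = 3 ⇒ p = 3/11, and the value is (1)·(3/11) − 2 = -19/11.
For Player 2: with q = P(1), equating Top's and Bottom's payoffs gives 8q − 9 = −3q + 1 ⇒ q = 10/11.

-19/11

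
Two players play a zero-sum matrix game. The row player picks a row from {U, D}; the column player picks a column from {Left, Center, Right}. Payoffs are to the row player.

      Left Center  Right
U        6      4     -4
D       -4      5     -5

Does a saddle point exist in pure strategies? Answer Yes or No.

Row minima: U → -4, D → -5; maximin = -4.
Column maxima: Left → 6, Center → 5, Right → -4; minimax = -4.
maximin = minimax = -4, so a saddle point exists.

Yes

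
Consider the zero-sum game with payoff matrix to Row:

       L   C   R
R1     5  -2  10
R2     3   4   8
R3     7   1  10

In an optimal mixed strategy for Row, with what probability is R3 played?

Row minima: R1 → -2, R2 → 3, R3 → 1; maximin = 3.
Column maxima: L → 7, C → 4, R → 10; minimax = 4.
3 ≠ 4, so there is no saddle point; optimal play is mixed.
R is strictly dominated by L (it gives Row strictly more in every row), so Column never plays it.
With R eliminated, R1 is strictly dominated by R3 (R3 gives Row strictly more in every remaining column), so Row never plays it.
On the remaining 2×2 (R2, R3 vs L, C):
Let Row play R2 with probability p. Expected payoff against L: 3p + 7(1−p) = −4p + 7; against C: 4p + 1(1−p) = 3p + 1.
Setting these equal: −4p + 7 = 3p + 1 ⇒ −7p = -6 ⇒ p = 6/7, and the value is (-4)·(6/7) + 7 = 25/7.
For Column: with q = P(L), equating R2's and R3's payoffs gives −q + 4 = 6q + 1 ⇒ q = 3/7.

1/7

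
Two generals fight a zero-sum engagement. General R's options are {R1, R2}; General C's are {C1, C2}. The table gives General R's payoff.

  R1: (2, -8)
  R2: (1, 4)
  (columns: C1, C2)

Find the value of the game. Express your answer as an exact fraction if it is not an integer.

16/13

Row minima: R1 → -8, R2 → 1; maximin = 1.
Column maxima: C1 → 2, C2 → 4; minimax = 2.
1 ≠ 2, so there is no saddle point; optimal play is mixed.
Let General R play R1 with probability p. Expected payoff against C1: 2p + 1(1−p) = p + 1; against C2: (-8)p + 4(1−p) = −12p + 4.
Setting these equal: p + 1 = −12p + 4 ⇒ 13p = 3 ⇒ p = 3/13, and the value is (1)·(3/13) + 1 = 16/13.
For General C: with q = P(C1), equating R1's and R2's payoffs gives 10q − 8 = −3q + 4 ⇒ q = 12/13.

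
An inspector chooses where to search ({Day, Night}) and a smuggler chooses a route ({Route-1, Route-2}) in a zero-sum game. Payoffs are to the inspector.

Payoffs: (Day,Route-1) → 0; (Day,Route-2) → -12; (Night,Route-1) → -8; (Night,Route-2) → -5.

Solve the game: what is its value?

Row minima: Day → -12, Night → -8; maximin = -8.
Column maxima: Route-1 → 0, Route-2 → -5; minimax = -5.
-8 ≠ -5, so there is no saddle point; optimal play is mixed.
Let the inspector play Day with probability p. Expected payoff against Route-1: 0p + (-8)(1−p) = 8p − 8; against Route-2: (-12)p + (-5)(1−p) = −7p − 5.
Setting these equal: 8p − 8 = −7p − 5 ⇒ 15p = 3 ⇒ p = 1/5, and the value is (8)·(1/5) − 8 = -32/5.
For the smuggler: with q = P(Route-1), equating Day's and Night's payoffs gives 12q − 12 = −3q − 5 ⇒ q = 7/15.

-32/5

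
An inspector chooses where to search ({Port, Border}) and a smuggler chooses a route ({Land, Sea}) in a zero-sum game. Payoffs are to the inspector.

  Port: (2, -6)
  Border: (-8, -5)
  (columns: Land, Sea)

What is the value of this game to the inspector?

Row minima: Port → -6, Border → -8; maximin = -6.
Column maxima: Land → 2, Sea → -5; minimax = -5.
-6 ≠ -5, so there is no saddle point; optimal play is mixed.
Let the inspector play Port with probability p. Expected payoff against Land: 2p + (-8)(1−p) = 10p − 8; against Sea: (-6)p + (-5)(1−p) = −p − 5.
Setting these equal: 10p − 8 = −p − 5 ⇒ 11p = 3 ⇒ p = 3/11, and the value is (10)·(3/11) − 8 = -58/11.
For the smuggler: with q = P(Land), equating Port's and Border's payoffs gives 8q − 6 = −3q − 5 ⇒ q = 1/11.

-58/11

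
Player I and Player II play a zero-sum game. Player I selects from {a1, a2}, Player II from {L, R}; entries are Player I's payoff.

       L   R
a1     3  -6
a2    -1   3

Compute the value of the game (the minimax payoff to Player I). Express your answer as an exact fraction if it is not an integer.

Row minima: a1 → -6, a2 → -1; maximin = -1.
Column maxima: L → 3, R → 3; minimax = 3.
-1 ≠ 3, so there is no saddle point; optimal play is mixed.
Let Player I play a1 with probability p. Expected payoff against L: 3p + (-1)(1−p) = 4p − 1; against R: (-6)p + 3(1−p) = −9p + 3.
Setting these equal: 4p − 1 = −9p + 3 ⇒ 13p = 4 ⇒ p = 4/13, and the value is (4)·(4/13) − 1 = 3/13.
For Player II: with q = P(L), equating a1's and a2's payoffs gives 9q − 6 = −4q + 3 ⇒ q = 9/13.

3/13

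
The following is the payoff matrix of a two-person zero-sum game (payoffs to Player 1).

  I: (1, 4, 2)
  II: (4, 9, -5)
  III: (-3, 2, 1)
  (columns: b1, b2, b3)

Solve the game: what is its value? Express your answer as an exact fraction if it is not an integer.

13/10

Row minima: I → 1, II → -5, III → -3; maximin = 1.
Column maxima: b1 → 4, b2 → 9, b3 → 2; minimax = 2.
1 ≠ 2, so there is no saddle point; optimal play is mixed.
III is strictly dominated by I, so Player 1 never plays it.
b2 is strictly dominated by b1 (it gives Player 1 strictly more in every row), so Player 2 never plays it.
On the remaining 2×2 (I, II vs b1, b3):
Let Player 1 play I with probability p. Expected payoff against b1: 1p + 4(1−p) = −3p + 4; against b3: 2p + (-5)(1−p) = 7p − 5.
Setting these equal: −3p + 4 = 7p − 5 ⇒ −10p = -9 ⇒ p = 9/10, and the value is (-3)·(9/10) + 4 = 13/10.
For Player 2: with q = P(b1), equating I's and II's payoffs gives −q + 2 = 9q − 5 ⇒ q = 7/10.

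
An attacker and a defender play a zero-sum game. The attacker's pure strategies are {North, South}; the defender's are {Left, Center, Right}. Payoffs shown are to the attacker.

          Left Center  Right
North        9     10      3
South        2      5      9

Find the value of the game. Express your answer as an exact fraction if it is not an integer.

75/13

Row minima: North → 3, South → 2; maximin = 3.
Column maxima: Left → 9, Center → 10, Right → 9; minimax = 9.
3 ≠ 9, so there is no saddle point; optimal play is mixed.
Center is strictly dominated by Left (it gives the attacker strictly more in every row), so the defender never plays it.
On the remaining 2×2 (North, South vs Left, Right):
Let the attacker play North with probability p. Expected payoff against Left: 9p + 2(1−p) = 7p + 2; against Right: 3p + 9(1−p) = −6p + 9.
Setting these equal: 7p + 2 = −6p + 9 ⇒ 13p = 7 ⇒ p = 7/13, and the value is (7)·(7/13) + 2 = 75/13.
For the defender: with q = P(Left), equating North's and South's payoffs gives 6q + 3 = −7q + 9 ⇒ q = 6/13.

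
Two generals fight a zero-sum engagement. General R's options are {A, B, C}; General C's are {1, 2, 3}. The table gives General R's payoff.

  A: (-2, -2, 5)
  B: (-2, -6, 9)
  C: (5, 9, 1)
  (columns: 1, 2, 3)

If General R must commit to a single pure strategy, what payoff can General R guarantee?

Row minima: A → -2, B → -6, C → 1.
The best of these is 1.

1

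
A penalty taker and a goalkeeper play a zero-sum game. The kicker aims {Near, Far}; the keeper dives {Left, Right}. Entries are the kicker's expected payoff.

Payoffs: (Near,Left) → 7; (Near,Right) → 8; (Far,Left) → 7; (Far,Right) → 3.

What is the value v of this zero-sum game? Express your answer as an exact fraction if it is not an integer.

7

Row minima: Near → 7, Far → 3; maximin = 7.
Column maxima: Left → 7, Right → 8; minimax = 7.
Since maximin = minimax = 7, there is a saddle point and the value is 7.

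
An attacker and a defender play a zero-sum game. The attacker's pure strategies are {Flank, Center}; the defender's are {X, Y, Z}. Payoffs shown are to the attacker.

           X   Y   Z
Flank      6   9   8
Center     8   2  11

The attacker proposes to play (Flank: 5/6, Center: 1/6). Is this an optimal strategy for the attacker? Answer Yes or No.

Against X this mix gives (5/6)·6 + (1/6)·8 = 19/3.
Against Y this mix gives (5/6)·9 + (1/6)·2 = 47/6.
Against Z this mix gives (5/6)·8 + (1/6)·11 = 17/2.
The defender will play X, holding the attacker to 19/3. Shifting weight toward the row that does better against X would raise this floor (the equalizing mix achieves 20/3 against both X and Y), so the proposed strategy is not optimal.

No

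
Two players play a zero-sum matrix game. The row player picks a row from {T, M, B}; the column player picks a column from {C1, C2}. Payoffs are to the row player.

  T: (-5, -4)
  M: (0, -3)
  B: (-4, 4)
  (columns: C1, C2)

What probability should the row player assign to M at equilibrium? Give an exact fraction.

8/11

Row minima: T → -5, M → -3, B → -4; maximin = -3.
Column maxima: C1 → 0, C2 → 4; minimax = 0.
-3 ≠ 0, so there is no saddle point; optimal play is mixed.
T is strictly dominated by M, so the row player never plays it.
On the remaining 2×2 (M, B vs C1, C2):
Let the row player play M with probability p. Expected payoff against C1: 0p + (-4)(1−p) = 4p − 4; against C2: (-3)p + 4(1−p) = −7p + 4.
Setting these equal: 4p − 4 = −7p + 4 ⇒ 11p = 8 ⇒ p = 8/11, and the value is (4)·(8/11) − 4 = -12/11.
For the column player: with q = P(C1), equating M's and B's payoffs gives 3q − 3 = −8q + 4 ⇒ q = 7/11.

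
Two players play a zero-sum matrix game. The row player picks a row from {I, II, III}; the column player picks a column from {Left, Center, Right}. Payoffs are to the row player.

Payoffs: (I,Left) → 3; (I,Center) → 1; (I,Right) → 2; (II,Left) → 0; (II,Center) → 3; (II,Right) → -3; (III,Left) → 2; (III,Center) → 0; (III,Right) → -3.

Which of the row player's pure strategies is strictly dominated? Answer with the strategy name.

III

I gives a strictly higher payoff than III against every column: 3 > 2, 1 > 0, 2 > -3.
So III is strictly dominated and the row player never plays it.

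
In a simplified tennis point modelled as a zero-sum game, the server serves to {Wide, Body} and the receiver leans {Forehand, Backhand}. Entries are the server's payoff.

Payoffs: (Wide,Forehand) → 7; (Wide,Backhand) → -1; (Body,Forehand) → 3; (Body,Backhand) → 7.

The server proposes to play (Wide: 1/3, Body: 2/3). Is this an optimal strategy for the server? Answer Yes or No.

Against Forehand this mix gives (1/3)·7 + (2/3)·3 = 13/3.
Against Backhand this mix gives (1/3)·(-1) + (2/3)·7 = 13/3.
All of the receiver's active replies (Forehand, Backhand) yield 13/3, and no column does worse for the server. The mix makes the receiver indifferent and guarantees 13/3, so it is optimal.

Yes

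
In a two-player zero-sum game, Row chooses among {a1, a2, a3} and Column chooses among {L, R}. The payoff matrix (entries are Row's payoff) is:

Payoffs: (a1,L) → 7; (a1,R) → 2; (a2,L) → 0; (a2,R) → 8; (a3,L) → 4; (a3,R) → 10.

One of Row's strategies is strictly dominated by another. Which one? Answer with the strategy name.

a2

a3 gives a strictly higher payoff than a2 against every column: 4 > 0, 10 > 8.
So a2 is strictly dominated and Row never plays it.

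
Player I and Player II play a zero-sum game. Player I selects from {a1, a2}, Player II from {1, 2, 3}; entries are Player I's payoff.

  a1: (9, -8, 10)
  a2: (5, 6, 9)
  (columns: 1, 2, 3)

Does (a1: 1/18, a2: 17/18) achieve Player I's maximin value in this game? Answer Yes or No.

Yes

Against 1 this mix gives (1/18)·9 + (17/18)·5 = 47/9.
Against 2 this mix gives (1/18)·(-8) + (17/18)·6 = 47/9.
Against 3 this mix gives (1/18)·10 + (17/18)·9 = 163/18.
All of Player II's active replies (1, 2) yield 47/9, and no column does worse for Player I. The mix makes Player II indifferent and guarantees 47/9, so it is optimal.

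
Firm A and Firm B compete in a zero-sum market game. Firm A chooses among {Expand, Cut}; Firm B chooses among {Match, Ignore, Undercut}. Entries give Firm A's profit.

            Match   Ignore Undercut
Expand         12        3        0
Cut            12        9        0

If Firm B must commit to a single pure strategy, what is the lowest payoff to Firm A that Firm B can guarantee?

0

Column maxima: Match → 12, Ignore → 9, Undercut → 0.
The smallest of these is 0.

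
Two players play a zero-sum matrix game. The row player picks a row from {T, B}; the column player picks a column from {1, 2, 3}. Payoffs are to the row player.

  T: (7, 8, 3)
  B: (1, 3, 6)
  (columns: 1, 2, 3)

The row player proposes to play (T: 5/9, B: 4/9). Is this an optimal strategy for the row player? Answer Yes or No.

Against 1 this mix gives (5/9)·7 + (4/9)·1 = 13/3.
Against 2 this mix gives (5/9)·8 + (4/9)·3 = 52/9.
Against 3 this mix gives (5/9)·3 + (4/9)·6 = 13/3.
All of the column player's active replies (1, 3) yield 13/3, and no column does worse for the row player. The mix makes the column player indifferent and guarantees 13/3, so it is optimal.

Yes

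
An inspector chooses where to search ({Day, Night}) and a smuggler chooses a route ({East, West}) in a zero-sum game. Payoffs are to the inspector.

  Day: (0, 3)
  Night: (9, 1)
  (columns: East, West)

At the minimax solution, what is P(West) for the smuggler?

Row minima: Day → 0, Night → 1; maximin = 1.
Column maxima: East → 9, West → 3; minimax = 3.
1 ≠ 3, so there is no saddle point; optimal play is mixed.
Let the inspector play Day with probability p. Expected payoff against East: 0p + 9(1−p) = −9p + 9; against West: 3p + 1(1−p) = 2p + 1.
Setting these equal: −9p + 9 = 2p + 1 ⇒ −11p = -8 ⇒ p = 8/11, and the value is (-9)·(8/11) + 9 = 27/11.
For the smuggler: with q = P(East), equating Day's and Night's payoffs gives −3q + 3 = 8q + 1 ⇒ q = 2/11.

9/11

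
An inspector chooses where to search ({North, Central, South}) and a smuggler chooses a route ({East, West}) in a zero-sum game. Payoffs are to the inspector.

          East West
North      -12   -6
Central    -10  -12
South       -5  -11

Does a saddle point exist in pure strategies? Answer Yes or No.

Row minima: North → -12, Central → -12, South → -11; maximin = -11.
Column maxima: East → -5, West → -6; minimax = -6.
-11 ≠ -6, so no pure-strategy equilibrium exists.

No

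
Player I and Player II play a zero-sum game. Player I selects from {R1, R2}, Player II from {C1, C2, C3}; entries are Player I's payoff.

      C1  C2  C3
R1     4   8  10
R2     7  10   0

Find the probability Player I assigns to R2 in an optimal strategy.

Row minima: R1 → 4, R2 → 0; maximin = 4.
Column maxima: C1 → 7, C2 → 10, C3 → 10; minimax = 7.
4 ≠ 7, so there is no saddle point; optimal play is mixed.
C2 is strictly dominated by C1 (it gives Player I strictly more in every row), so Player II never plays it.
On the remaining 2×2 (R1, R2 vs C1, C3):
Let Player I play R1 with probability p. Expected payoff against C1: 4p + 7(1−p) = −3p + 7; against C3: 10p + 0(1−p) = 10p.
Setting these equal: −3p + 7 = 10p ⇒ −13p = -7 ⇒ p = 7/13, and the value is (-3)·(7/13) + 7 = 70/13.
For Player II: with q = P(C1), equating R1's and R2's payoffs gives −6q + 10 = 7q ⇒ q = 10/13.

6/13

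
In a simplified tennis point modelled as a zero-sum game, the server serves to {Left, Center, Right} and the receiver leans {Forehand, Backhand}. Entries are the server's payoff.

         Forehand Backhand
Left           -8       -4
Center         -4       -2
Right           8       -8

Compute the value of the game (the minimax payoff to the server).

Row minima: Left → -8, Center → -4, Right → -8; maximin = -4.
Column maxima: Forehand → 8, Backhand → -2; minimax = -2.
-4 ≠ -2, so there is no saddle point; optimal play is mixed.
Left is strictly dominated by Center, so the server never plays it.
On the remaining 2×2 (Center, Right vs Forehand, Backhand):
Let the server play Center with probability p. Expected payoff against Forehand: (-4)p + 8(1−p) = −12p + 8; against Backhand: (-2)p + (-8)(1−p) = 6p − 8.
Setting these equal: −12p + 8 = 6p − 8 ⇒ −18p = -16 ⇒ p = 8/9, and the value is (-12)·(8/9) + 8 = -8/3.
For the receiver: with q = P(Forehand), equating Center's and Right's payoffs gives −2q − 2 = 16q − 8 ⇒ q = 1/3.

-8/3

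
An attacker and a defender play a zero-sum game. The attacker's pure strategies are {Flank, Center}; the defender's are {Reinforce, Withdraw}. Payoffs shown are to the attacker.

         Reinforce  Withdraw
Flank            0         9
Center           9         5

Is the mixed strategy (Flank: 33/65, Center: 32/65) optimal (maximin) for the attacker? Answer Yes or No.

No

Against Reinforce this mix gives (33/65)·0 + (32/65)·9 = 288/65.
Against Withdraw this mix gives (33/65)·9 + (32/65)·5 = 457/65.
The defender will play Reinforce, holding the attacker to 288/65. Shifting weight toward the row that does better against Reinforce would raise this floor (the equalizing mix achieves 81/13 against both Reinforce and Withdraw), so the proposed strategy is not optimal.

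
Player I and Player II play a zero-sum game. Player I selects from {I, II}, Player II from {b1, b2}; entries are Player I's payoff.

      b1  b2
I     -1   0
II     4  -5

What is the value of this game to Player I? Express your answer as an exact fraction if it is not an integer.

-1/2

Row minima: I → -1, II → -5; maximin = -1.
Column maxima: b1 → 4, b2 → 0; minimax = 0.
-1 ≠ 0, so there is no saddle point; optimal play is mixed.
Let Player I play I with probability p. Expected payoff against b1: (-1)p + 4(1−p) = −5p + 4; against b2: 0p + (-5)(1−p) = 5p − 5.
Setting these equal: −5p + 4 = 5p − 5 ⇒ −10p = -9 ⇒ p = 9/10, and the value is (-5)·(9/10) + 4 = -1/2.
For Player II: with q = P(b1), equating I's and II's payoffs gives −q = 9q − 5 ⇒ q = 1/2.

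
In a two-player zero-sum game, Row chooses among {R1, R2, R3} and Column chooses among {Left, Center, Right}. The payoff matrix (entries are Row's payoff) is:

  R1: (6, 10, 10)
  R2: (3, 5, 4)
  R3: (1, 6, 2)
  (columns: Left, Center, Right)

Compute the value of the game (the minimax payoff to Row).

Row minima: R1 → 6, R2 → 3, R3 → 1; maximin = 6.
Column maxima: Left → 6, Center → 10, Right → 10; minimax = 6.
Since maximin = minimax = 6, there is a saddle point and the value is 6.

6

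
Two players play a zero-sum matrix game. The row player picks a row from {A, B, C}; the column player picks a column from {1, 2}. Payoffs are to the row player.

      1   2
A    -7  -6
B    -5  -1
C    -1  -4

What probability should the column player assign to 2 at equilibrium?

Row minima: A → -7, B → -5, C → -4; maximin = -4.
Column maxima: 1 → -1, 2 → -1; minimax = -1.
-4 ≠ -1, so there is no saddle point; optimal play is mixed.
A is strictly dominated by B, so the row player never plays it.
On the remaining 2×2 (B, C vs 1, 2):
Let the row player play B with probability p. Expected payoff against 1: (-5)p + (-1)(1−p) = −4p − 1; against 2: (-1)p + (-4)(1−p) = 3p − 4.
Setting these equal: −4p − 1 = 3p − 4 ⇒ −7p = -3 ⇒ p = 3/7, and the value is (-4)·(3/7) − 1 = -19/7.
For the column player: with q = P(1), equating B's and C's payoffs gives −4q − 1 = 3q − 4 ⇒ q = 3/7.

4/7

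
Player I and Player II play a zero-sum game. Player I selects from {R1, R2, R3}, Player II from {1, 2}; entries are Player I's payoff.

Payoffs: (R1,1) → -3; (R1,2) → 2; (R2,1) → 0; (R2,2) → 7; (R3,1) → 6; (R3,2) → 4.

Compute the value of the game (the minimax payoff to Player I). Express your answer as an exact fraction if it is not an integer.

Row minima: R1 → -3, R2 → 0, R3 → 4; maximin = 4.
Column maxima: 1 → 6, 2 → 7; minimax = 6.
4 ≠ 6, so there is no saddle point; optimal play is mixed.
R1 is strictly dominated by R2, so Player I never plays it.
On the remaining 2×2 (R2, R3 vs 1, 2):
Let Player I play R2 with probability p. Expected payoff against 1: 0p + 6(1−p) = −6p + 6; against 2: 7p + 4(1−p) = 3p + 4.
Setting these equal: −6p + 6 = 3p + 4 ⇒ −9p = -2 ⇒ p = 2/9, and the value is (-6)·(2/9) + 6 = 14/3.
For Player II: with q = P(1), equating R2's and R3's payoffs gives −7q + 7 = 2q + 4 ⇒ q = 1/3.

14/3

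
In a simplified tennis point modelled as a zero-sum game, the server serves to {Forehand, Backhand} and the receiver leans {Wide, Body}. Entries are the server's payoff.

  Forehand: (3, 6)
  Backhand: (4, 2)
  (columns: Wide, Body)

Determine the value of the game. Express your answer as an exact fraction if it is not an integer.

Row minima: Forehand → 3, Backhand → 2; maximin = 3.
Column maxima: Wide → 4, Body → 6; minimax = 4.
3 ≠ 4, so there is no saddle point; optimal play is mixed.
Let the server play Forehand with probability p. Expected payoff against Wide: 3p + 4(1−p) = −p + 4; against Body: 6p + 2(1−p) = 4p + 2.
Setting these equal: −p + 4 = 4p + 2 ⇒ −5p = -2 ⇒ p = 2/5, and the value is (-1)·(2/5) + 4 = 18/5.
For the receiver: with q = P(Wide), equating Forehand's and Backhand's payoffs gives −3q + 6 = 2q + 2 ⇒ q = 4/5.

18/5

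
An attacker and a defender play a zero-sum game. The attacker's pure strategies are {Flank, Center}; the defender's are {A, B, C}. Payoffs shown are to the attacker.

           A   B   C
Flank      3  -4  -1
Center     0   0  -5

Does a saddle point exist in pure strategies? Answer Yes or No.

Row minima: Flank → -4, Center → -5; maximin = -4.
Column maxima: A → 3, B → 0, C → -1; minimax = -1.
-4 ≠ -1, so no pure-strategy equilibrium exists.

No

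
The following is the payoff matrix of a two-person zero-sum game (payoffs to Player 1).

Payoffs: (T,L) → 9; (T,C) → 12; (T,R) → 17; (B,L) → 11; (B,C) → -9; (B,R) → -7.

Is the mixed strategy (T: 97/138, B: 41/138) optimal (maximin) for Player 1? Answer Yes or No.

No

Against L this mix gives (97/138)·9 + (41/138)·11 = 662/69.
Against C this mix gives (97/138)·12 + (41/138)·(-9) = 265/46.
Against R this mix gives (97/138)·17 + (41/138)·(-7) = 227/23.
Player 2 will play C, holding Player 1 to 265/46. Shifting weight toward the row that does better against C would raise this floor (the equalizing mix achieves 213/23 against both C and L), so the proposed strategy is not optimal.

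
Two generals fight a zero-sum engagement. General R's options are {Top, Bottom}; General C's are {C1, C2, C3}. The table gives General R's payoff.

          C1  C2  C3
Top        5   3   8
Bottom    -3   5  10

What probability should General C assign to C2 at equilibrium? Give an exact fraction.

Row minima: Top → 3, Bottom → -3; maximin = 3.
Column maxima: C1 → 5, C2 → 5, C3 → 10; minimax = 5.
3 ≠ 5, so there is no saddle point; optimal play is mixed.
C3 is strictly dominated by C1 (it gives General R strictly more in every row), so General C never plays it.
On the remaining 2×2 (Top, Bottom vs C1, C2):
Let General R play Top with probability p. Expected payoff against C1: 5p + (-3)(1−p) = 8p − 3; against C2: 3p + 5(1−p) = −2p + 5.
Setting these equal: 8p − 3 = −2p + 5 ⇒ 10p = 8 ⇒ p = 4/5, and the value is (8)·(4/5) − 3 = 17/5.
For General C: with q = P(C1), equating Top's and Bottom's payoffs gives 2q + 3 = −8q + 5 ⇒ q = 1/5.

4/5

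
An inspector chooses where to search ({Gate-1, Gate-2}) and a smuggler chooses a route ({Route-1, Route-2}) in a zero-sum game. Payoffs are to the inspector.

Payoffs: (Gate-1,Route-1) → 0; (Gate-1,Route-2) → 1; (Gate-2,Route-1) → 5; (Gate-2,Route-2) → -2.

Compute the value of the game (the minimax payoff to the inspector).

5/8

Row minima: Gate-1 → 0, Gate-2 → -2; maximin = 0.
Column maxima: Route-1 → 5, Route-2 → 1; minimax = 1.
0 ≠ 1, so there is no saddle point; optimal play is mixed.
Let the inspector play Gate-1 with probability p. Expected payoff against Route-1: 0p + 5(1−p) = −5p + 5; against Route-2: 1p + (-2)(1−p) = 3p − 2.
Setting these equal: −5p + 5 = 3p − 2 ⇒ −8p = -7 ⇒ p = 7/8, and the value is (-5)·(7/8) + 5 = 5/8.
For the smuggler: with q = P(Route-1), equating Gate-1's and Gate-2's payoffs gives −q + 1 = 7q − 2 ⇒ q = 3/8.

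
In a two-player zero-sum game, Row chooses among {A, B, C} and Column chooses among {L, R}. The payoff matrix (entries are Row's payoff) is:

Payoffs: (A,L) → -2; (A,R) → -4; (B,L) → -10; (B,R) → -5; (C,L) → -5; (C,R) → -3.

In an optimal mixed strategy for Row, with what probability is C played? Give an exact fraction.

Row minima: A → -4, B → -10, C → -5; maximin = -4.
Column maxima: L → -2, R → -3; minimax = -3.
-4 ≠ -3, so there is no saddle point; optimal play is mixed.
B is strictly dominated by A, so Row never plays it.
On the remaining 2×2 (A, C vs L, R):
Let Row play A with probability p. Expected payoff against L: (-2)p + (-5)(1−p) = 3p − 5; against R: (-4)p + (-3)(1−p) = −p − 3.
Setting these equal: 3p − 5 = −p − 3 ⇒ 4p = 2 ⇒ p = 1/2, and the value is (3)·(1/2) − 5 = -7/2.
For Column: with q = P(L), equating A's and C's payoffs gives 2q − 4 = −2q − 3 ⇒ q = 1/4.

1/2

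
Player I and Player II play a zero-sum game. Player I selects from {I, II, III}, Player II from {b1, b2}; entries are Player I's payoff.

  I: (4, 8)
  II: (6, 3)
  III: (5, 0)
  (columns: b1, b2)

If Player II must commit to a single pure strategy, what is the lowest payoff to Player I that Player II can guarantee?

6

Column maxima: b1 → 6, b2 → 8.
The smallest of these is 6.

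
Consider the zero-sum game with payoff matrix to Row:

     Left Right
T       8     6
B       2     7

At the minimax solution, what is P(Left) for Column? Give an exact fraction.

Row minima: T → 6, B → 2; maximin = 6.
Column maxima: Left → 8, Right → 7; minimax = 7.
6 ≠ 7, so there is no saddle point; optimal play is mixed.
Let Row play T with probability p. Expected payoff against Left: 8p + 2(1−p) = 6p + 2; against Right: 6p + 7(1−p) = −p + 7.
Setting these equal: 6p + 2 = −p + 7 ⇒ 7p = 5 ⇒ p = 5/7, and the value is (6)·(5/7) + 2 = 44/7.
For Column: with q = P(Left), equating T's and B's payoffs gives 2q + 6 = −5q + 7 ⇒ q = 1/7.

1/7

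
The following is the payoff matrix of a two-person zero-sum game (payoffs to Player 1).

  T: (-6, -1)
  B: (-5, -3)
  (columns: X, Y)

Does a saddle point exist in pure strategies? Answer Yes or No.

Yes

Row minima: T → -6, B → -5; maximin = -5.
Column maxima: X → -5, Y → -1; minimax = -5.
maximin = minimax = -5, so a saddle point exists.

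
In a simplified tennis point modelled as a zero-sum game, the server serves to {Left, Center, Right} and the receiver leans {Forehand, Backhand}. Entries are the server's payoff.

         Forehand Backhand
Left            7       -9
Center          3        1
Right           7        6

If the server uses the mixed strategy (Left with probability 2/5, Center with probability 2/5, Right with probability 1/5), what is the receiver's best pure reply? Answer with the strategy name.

If the receiver plays Forehand, the server's expected payoff is (2/5)·7 + (2/5)·3 + (1/5)·7 = 27/5.
If the receiver plays Backhand, the server's expected payoff is (2/5)·(-9) + (2/5)·1 + (1/5)·6 = -2.
The receiver minimizes the server's payoff; the smallest is -2, so the best response is Backhand.

Backhand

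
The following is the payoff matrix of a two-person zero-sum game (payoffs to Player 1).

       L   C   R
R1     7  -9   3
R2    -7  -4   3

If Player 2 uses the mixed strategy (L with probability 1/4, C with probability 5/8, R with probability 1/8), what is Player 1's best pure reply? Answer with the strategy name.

Expected payoff of R1: (1/4)·7 + (5/8)·(-9) + (1/8)·3 = -7/2.
Expected payoff of R2: (1/4)·(-7) + (5/8)·(-4) + (1/8)·3 = -31/8.
The largest is -7/2, so Player 1's best response is R1.

R1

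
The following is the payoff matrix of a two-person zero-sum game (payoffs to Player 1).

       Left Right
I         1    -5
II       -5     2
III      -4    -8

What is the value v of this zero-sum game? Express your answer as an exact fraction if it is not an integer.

-23/13

Row minima: I → -5, II → -5, III → -8; maximin = -5.
Column maxima: Left → 1, Right → 2; minimax = 1.
-5 ≠ 1, so there is no saddle point; optimal play is mixed.
III is strictly dominated by I, so Player 1 never plays it.
On the remaining 2×2 (I, II vs Left, Right):
Let Player 1 play I with probability p. Expected payoff against Left: 1p + (-5)(1−p) = 6p − 5; against Right: (-5)p + 2(1−p) = −7p + 2.
Setting these equal: 6p − 5 = −7p + 2 ⇒ 13p = 7 ⇒ p = 7/13, and the value is (6)·(7/13) − 5 = -23/13.
For Player 2: with q = P(Left), equating I's and II's payoffs gives 6q − 5 = −7q + 2 ⇒ q = 7/13.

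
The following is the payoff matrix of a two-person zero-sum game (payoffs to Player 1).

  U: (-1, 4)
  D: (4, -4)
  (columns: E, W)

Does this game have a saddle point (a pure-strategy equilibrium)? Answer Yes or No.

No

Row minima: U → -1, D → -4; maximin = -1.
Column maxima: E → 4, W → 4; minimax = 4.
-1 ≠ 4, so no pure-strategy equilibrium exists.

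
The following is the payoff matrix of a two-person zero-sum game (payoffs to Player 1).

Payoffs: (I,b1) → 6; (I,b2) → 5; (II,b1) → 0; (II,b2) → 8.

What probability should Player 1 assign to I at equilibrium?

8/9

Row minima: I → 5, II → 0; maximin = 5.
Column maxima: b1 → 6, b2 → 8; minimax = 6.
5 ≠ 6, so there is no saddle point; optimal play is mixed.
Let Player 1 play I with probability p. Expected payoff against b1: 6p + 0(1−p) = 6p; against b2: 5p + 8(1−p) = −3p + 8.
Setting these equal: 6p = −3p + 8 ⇒ 9p = 8 ⇒ p = 8/9, and the value is (6)·(8/9) = 16/3.
For Player 2: with q = P(b1), equating I's and II's payoffs gives q + 5 = −8q + 8 ⇒ q = 1/3.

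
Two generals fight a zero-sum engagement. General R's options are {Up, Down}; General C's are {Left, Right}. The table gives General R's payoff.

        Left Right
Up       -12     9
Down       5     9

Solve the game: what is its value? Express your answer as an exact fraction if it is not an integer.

5

Row minima: Up → -12, Down → 5; maximin = 5.
Column maxima: Left → 5, Right → 9; minimax = 5.
Since maximin = minimax = 5, there is a saddle point and the value is 5.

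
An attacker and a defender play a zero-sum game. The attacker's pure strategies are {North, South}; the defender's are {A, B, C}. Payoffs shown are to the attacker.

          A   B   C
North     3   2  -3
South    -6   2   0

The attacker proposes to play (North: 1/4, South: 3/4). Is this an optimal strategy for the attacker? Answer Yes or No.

Against A this mix gives (1/4)·3 + (3/4)·(-6) = -15/4.
Against B this mix gives (1/4)·2 + (3/4)·2 = 2.
Against C this mix gives (1/4)·(-3) + (3/4)·0 = -3/4.
The defender will play A, holding the attacker to -15/4. Shifting weight toward the row that does better against A would raise this floor (the equalizing mix achieves -3/2 against both A and C), so the proposed strategy is not optimal.

No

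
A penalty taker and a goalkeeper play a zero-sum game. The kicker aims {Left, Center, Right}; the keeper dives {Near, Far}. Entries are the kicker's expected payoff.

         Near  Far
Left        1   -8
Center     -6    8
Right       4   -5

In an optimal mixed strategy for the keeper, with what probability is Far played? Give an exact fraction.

10/23

Row minima: Left → -8, Center → -6, Right → -5; maximin = -5.
Column maxima: Near → 4, Far → 8; minimax = 4.
-5 ≠ 4, so there is no saddle point; optimal play is mixed.
Left is strictly dominated by Right, so the kicker never plays it.
On the remaining 2×2 (Center, Right vs Near, Far):
Let the kicker play Center with probability p. Expected payoff against Near: (-6)p + 4(1−p) = −10p + 4; against Far: 8p + (-5)(1−p) = 13p − 5.
Setting these equal: −10p + 4 = 13p − 5 ⇒ −23p = -9 ⇒ p = 9/23, and the value is (-10)·(9/23) + 4 = 2/23.
For the keeper: with q = P(Near), equating Center's and Right's payoffs gives −14q + 8 = 9q − 5 ⇒ q = 13/23.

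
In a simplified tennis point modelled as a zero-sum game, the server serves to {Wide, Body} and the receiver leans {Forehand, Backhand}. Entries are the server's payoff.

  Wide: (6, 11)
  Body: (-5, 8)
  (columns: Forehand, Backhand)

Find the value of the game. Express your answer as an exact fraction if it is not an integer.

Row minima: Wide → 6, Body → -5; maximin = 6.
Column maxima: Forehand → 6, Backhand → 11; minimax = 6.
Since maximin = minimax = 6, there is a saddle point and the value is 6.

6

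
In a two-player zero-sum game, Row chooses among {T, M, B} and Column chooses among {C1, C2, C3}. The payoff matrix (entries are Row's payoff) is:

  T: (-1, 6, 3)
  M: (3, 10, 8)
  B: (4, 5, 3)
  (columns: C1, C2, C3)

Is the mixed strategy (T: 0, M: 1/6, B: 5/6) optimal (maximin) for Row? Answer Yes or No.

Against C1 this mix gives (1/6)·3 + (5/6)·4 = 23/6.
Against C2 this mix gives (1/6)·10 + (5/6)·5 = 35/6.
Against C3 this mix gives (1/6)·8 + (5/6)·3 = 23/6.
All of Column's active replies (C1, C3) yield 23/6, and no column does worse for Row. The mix makes Column indifferent and guarantees 23/6, so it is optimal.

Yes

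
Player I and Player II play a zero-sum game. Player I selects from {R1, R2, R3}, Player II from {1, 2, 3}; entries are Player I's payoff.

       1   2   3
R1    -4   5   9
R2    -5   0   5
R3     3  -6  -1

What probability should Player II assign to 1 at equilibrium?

11/18

Row minima: R1 → -4, R2 → -5, R3 → -6; maximin = -4.
Column maxima: 1 → 3, 2 → 5, 3 → 9; minimax = 3.
-4 ≠ 3, so there is no saddle point; optimal play is mixed.
R2 is strictly dominated by R1, so Player I never plays it.
3 is strictly dominated by 2 (it gives Player I strictly more in every row), so Player II never plays it.
On the remaining 2×2 (R1, R3 vs 1, 2):
Let Player I play R1 with probability p. Expected payoff against 1: (-4)p + 3(1−p) = −7p + 3; against 2: 5p + (-6)(1−p) = 11p − 6.
Setting these equal: −7p + 3 = 11p − 6 ⇒ −18p = -9 ⇒ p = 1/2, and the value is (-7)·(1/2) + 3 = -1/2.
For Player II: with q = P(1), equating R1's and R3's payoffs gives −9q + 5 = 9q − 6 ⇒ q = 11/18.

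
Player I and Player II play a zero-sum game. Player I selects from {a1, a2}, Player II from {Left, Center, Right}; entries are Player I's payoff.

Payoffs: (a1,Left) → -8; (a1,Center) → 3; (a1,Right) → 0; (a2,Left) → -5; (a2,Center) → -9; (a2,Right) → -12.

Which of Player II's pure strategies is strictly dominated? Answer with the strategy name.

Center

Right holds Player I's payoff strictly below Center in every row: 0 < 3, -12 < -9.
So Center is strictly dominated for Player II.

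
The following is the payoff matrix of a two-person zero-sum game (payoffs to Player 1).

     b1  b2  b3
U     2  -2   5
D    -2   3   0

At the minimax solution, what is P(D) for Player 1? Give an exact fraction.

Row minima: U → -2, D → -2; maximin = -2.
Column maxima: b1 → 2, b2 → 3, b3 → 5; minimax = 2.
-2 ≠ 2, so there is no saddle point; optimal play is mixed.
b3 is strictly dominated by b1 (it gives Player 1 strictly more in every row), so Player 2 never plays it.
On the remaining 2×2 (U, D vs b1, b2):
Let Player 1 play U with probability p. Expected payoff against b1: 2p + (-2)(1−p) = 4p − 2; against b2: (-2)p + 3(1−p) = −5p + 3.
Setting these equal: 4p − 2 = −5p + 3 ⇒ 9p = 5 ⇒ p = 5/9, and the value is (4)·(5/9) − 2 = 2/9.
For Player 2: with q = P(b1), equating U's and D's payoffs gives 4q − 2 = −5q + 3 ⇒ q = 5/9.

4/9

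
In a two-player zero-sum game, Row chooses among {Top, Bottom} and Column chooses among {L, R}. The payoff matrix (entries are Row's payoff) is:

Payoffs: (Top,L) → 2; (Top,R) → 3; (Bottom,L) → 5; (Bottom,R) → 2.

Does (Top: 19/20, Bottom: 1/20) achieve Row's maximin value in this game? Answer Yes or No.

No

Against L this mix gives (19/20)·2 + (1/20)·5 = 43/20.
Against R this mix gives (19/20)·3 + (1/20)·2 = 59/20.
Column will play L, holding Row to 43/20. Shifting weight toward the row that does better against L would raise this floor (the equalizing mix achieves 11/4 against both L and R), so the proposed strategy is not optimal.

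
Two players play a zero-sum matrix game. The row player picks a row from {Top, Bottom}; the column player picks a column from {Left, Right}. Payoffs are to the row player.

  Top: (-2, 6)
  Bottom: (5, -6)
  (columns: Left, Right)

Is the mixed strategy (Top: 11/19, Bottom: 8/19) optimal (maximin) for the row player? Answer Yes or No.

Yes

Against Left this mix gives (11/19)·(-2) + (8/19)·5 = 18/19.
Against Right this mix gives (11/19)·6 + (8/19)·(-6) = 18/19.
All of the column player's active replies (Left, Right) yield 18/19, and no column does worse for the row player. The mix makes the column player indifferent and guarantees 18/19, so it is optimal.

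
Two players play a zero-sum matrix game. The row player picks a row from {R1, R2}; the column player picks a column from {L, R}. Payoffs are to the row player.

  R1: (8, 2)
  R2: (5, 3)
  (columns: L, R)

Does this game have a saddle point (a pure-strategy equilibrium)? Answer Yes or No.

Yes

Row minima: R1 → 2, R2 → 3; maximin = 3.
Column maxima: L → 8, R → 3; minimax = 3.
maximin = minimax = 3, so a saddle point exists.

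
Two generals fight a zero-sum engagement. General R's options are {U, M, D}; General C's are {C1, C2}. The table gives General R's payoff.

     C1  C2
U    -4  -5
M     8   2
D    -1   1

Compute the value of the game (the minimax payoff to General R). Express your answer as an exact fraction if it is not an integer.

Row minima: U → -5, M → 2, D → -1; maximin = 2.
Column maxima: C1 → 8, C2 → 2; minimax = 2.
Since maximin = minimax = 2, there is a saddle point and the value is 2.

2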